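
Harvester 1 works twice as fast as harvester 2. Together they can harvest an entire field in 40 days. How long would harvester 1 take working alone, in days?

Let harvester 2's rate be r; then harvester 1's rate is 2r, so together (2 + 1)r = 3r = 1/40.
Thus r = 1/120 per day.
Harvester 2 alone: 120 days; harvester 1 alone: 60 days.

60 days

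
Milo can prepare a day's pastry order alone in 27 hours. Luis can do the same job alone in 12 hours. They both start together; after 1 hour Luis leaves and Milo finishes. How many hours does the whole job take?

99/4 hours

In the first 1 hour the combined rate is 13/108, so 13/108 of the job is done, leaving 95/108.
After Luis leaves the rate is 1/27 per hour; the remaining 95/108 takes 95/4 hours.
Total = 1 + 95/4 = 99/4 hours.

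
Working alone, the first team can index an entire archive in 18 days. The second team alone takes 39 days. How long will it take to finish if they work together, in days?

234/19 days

With two workers the combined time is the product over the sum: 18·39/(18+39) = 702/57 = 234/19 days.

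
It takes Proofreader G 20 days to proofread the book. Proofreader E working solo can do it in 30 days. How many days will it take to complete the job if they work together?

12 days

With two workers the combined time is the product over the sum: 20·30/(20+30) = 600/50 = 12 days.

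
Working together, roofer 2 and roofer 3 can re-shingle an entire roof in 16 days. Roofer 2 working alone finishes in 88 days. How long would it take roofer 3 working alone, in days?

Combined rate is 1/16 per day.
Known contribution: 1/88 per day.
So roofer 3's rate is 1/16 − 1/88 = 9/176, meaning 176/9 days alone.

176/9 days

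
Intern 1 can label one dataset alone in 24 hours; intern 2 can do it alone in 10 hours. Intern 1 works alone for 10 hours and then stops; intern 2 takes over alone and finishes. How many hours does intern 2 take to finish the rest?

In 10 hours intern 1 does 10/24 = 5/12 of the job, leaving 7/12.
Intern 2 works at 1/10 per hour, so finishing takes 7/12 ÷ 1/10 = 35/6 hours.

35/6 hours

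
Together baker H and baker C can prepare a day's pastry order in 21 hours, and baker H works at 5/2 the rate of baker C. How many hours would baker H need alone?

147/5 hours

Let baker C's rate be r; then baker H's rate is (5/2)r, so together (5/2 + 1)r = (7/2)r = 1/21.
Thus r = 2/147 per hour.
Baker C alone: 147/2 hours; baker H alone: 147/5 hours.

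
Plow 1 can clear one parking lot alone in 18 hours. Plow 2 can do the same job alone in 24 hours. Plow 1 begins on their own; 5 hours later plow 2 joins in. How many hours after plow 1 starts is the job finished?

In the first 5 hours plow 1 alone does 5/18 of the job, leaving 13/18.
Once everyone is working, combined rate: 1/18 + 1/24 = (4 + 3)/72 = 7/72 per hour.
Remaining 13/18 at 7/72 per hour takes 52/7 hours.
Total from the start = 5 + 52/7 = 87/7 hours.

87/7 hours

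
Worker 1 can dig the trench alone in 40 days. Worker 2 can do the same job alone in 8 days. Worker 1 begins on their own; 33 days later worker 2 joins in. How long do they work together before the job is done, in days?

In the first 33 days worker 1 alone does 33/40 of the job, leaving 7/40.
Once everyone is working, combined rate: 1/40 + 1/8 = (1 + 5)/40 = 6/40 = 3/20 per day.
Remaining 7/40 at 3/20 per day takes 7/6 days.

7/6 days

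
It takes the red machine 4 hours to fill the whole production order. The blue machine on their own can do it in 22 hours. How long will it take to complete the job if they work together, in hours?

44/13 hours

With two workers the combined time is the product over the sum: 4·22/(4+22) = 88/26 = 44/13 hours.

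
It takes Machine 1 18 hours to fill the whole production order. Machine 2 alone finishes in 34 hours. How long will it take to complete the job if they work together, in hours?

153/13 hours

With two workers the combined time is the product over the sum: 18·34/(18+34) = 612/52 = 153/13 hours.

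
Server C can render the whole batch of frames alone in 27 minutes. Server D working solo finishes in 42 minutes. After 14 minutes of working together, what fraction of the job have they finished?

Combined rate: 1/27 + 1/42 = (14 + 9)/378 = 23/378 per minute.
In 14 minutes they complete 14·23/378 = 23/27 of the job.

23/27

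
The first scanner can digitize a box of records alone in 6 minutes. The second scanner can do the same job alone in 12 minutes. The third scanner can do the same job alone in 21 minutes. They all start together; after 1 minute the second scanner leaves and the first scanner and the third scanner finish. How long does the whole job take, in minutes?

77/18 minutes

In the first 1 minute the combined rate is 25/84, so 25/84 of the job is done, leaving 59/84.
After the second scanner leaves the rate is 3/14 per minute; the remaining 59/84 takes 59/18 minutes.
Total = 1 + 59/18 = 77/18 minutes.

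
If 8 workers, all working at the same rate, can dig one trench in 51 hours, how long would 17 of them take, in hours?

Total work is 8·51 = 408 worker-hours.
With 17 workers: 408/17 = 24 hours.

24 hours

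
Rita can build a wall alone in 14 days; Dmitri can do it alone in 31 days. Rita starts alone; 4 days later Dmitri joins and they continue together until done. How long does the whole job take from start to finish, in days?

98/9 days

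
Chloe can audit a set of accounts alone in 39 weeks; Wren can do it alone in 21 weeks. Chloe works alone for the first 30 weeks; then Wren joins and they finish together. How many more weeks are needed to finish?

63/20 weeks

In 30 weeks Chloe does 30/39 = 10/13 of the job, leaving 3/13.
Chloe and Wren together work at 20/273 per week, so finishing takes 3/13 ÷ 20/273 = 63/20 weeks.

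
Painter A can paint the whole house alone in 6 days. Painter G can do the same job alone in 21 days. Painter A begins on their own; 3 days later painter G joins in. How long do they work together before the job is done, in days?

In the first 3 days painter A alone does 3/6 = 1/2 of the job, leaving 1/2.
Once everyone is working, combined rate: 1/6 + 1/21 = (7 + 2)/42 = 9/42 = 3/14 per day.
Remaining 1/2 at 3/14 per day takes 7/3 days.

7/3 days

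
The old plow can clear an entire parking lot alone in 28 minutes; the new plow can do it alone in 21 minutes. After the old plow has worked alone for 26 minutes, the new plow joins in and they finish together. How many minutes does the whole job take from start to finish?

188/7 minutes

In 26 minutes the old plow does 26/28 = 13/14 of the job, leaving 1/14.
The old plow and the new plow together work at 1/12 per minute, so finishing takes 1/14 ÷ 1/12 = 6/7 minutes.
Total time = 26 + 6/7 = 188/7 minutes.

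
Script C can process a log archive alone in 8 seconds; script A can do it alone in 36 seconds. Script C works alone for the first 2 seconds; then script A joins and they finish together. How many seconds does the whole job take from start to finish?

76/11 seconds

In 2 seconds script C does 2/8 = 1/4 of the job, leaving 3/4.
Script C and script A together work at 11/72 per second, so finishing takes 3/4 ÷ 11/72 = 54/11 seconds.
Total time = 2 + 54/11 = 76/11 seconds.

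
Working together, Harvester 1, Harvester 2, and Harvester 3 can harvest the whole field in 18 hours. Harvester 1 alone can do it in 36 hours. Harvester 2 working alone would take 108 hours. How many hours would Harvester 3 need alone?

54 hours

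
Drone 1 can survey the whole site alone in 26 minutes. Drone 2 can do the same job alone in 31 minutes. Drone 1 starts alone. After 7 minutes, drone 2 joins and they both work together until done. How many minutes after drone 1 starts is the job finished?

52/3 minutes

In the first 7 minutes drone 1 alone does 7/26 of the job, leaving 19/26.
Once everyone is working, combined rate: 1/26 + 1/31 = (31 + 26)/806 = 57/806 per minute.
Remaining 19/26 at 57/806 per minute takes 31/3 minutes.
Total from the start = 7 + 31/3 = 52/3 minutes.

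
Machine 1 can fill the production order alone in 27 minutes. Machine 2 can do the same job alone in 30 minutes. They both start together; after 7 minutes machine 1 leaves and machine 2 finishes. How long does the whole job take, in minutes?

200/9 minutes

In the first 7 minutes the combined rate is 19/270, so 133/270 of the job is done, leaving 137/270.
After machine 1 leaves the rate is 1/30 per minute; the remaining 137/270 takes 137/9 minutes.
Total = 7 + 137/9 = 200/9 minutes.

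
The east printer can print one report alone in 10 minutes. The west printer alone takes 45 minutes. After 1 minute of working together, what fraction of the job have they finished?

Combined rate: 1/10 + 1/45 = (9 + 2)/90 = 11/90 per minute.
In 1 minute they complete 1·11/90 = 11/90 of the job.

11/90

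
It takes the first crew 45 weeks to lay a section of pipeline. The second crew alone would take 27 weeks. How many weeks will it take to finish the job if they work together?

With two workers the combined time is the product over the sum: 45·27/(45+27) = 1215/72 = 135/8 weeks.

135/8 weeks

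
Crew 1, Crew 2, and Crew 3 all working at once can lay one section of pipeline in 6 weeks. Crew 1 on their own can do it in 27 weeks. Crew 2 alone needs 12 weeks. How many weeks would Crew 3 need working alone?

108/5 weeks

Combined rate is 1/6 per week.
Known contribution: 1/27 + 1/12 = (4 + 9)/108 = 13/108 per week.
So Crew 3's rate is 1/6 − 13/108 = 5/108, meaning 108/5 weeks alone.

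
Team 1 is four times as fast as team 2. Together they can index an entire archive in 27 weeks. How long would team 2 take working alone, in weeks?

Let team 2's rate be r; then team 1's rate is 4r, so together (4 + 1)r = 5r = 1/27.
Thus r = 1/135 per week.
Team 2 alone: 135 weeks; team 1 alone: 135/4 weeks.

135 weeks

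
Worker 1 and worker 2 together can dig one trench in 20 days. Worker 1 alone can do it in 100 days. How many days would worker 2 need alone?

Combined rate is 1/20 per day.
Known contribution: 1/100 per day.
So worker 2's rate is 1/20 − 1/100 = 1/25, meaning 25 days alone.

25 days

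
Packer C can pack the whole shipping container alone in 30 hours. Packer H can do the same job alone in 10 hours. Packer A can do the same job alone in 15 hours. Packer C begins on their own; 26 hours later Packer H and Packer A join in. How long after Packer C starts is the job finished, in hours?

80/3 hours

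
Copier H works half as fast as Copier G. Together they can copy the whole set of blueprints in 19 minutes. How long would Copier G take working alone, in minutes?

Let Copier G's rate be r; then Copier H's rate is (1/2)r, so together (1/2 + 1)r = (3/2)r = 1/19.
Thus r = 2/57 per minute.
Copier G alone: 57/2 minutes; Copier H alone: 57 minutes.

57/2 minutes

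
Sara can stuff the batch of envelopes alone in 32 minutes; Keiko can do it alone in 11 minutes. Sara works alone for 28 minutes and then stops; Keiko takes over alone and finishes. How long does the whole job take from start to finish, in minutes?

235/8 minutes

In 28 minutes Sara does 28/32 = 7/8 of the job, leaving 1/8.
Keiko works at 1/11 per minute, so finishing takes 1/8 ÷ 1/11 = 11/8 minutes.
Total time = 28 + 11/8 = 235/8 minutes.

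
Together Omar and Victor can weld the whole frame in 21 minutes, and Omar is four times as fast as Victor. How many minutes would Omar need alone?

105/4 minutes

Let Victor's rate be r; then Omar's rate is 4r, so together (4 + 1)r = 5r = 1/21.
Thus r = 1/105 per minute.
Victor alone: 105 minutes; Omar alone: 105/4 minutes.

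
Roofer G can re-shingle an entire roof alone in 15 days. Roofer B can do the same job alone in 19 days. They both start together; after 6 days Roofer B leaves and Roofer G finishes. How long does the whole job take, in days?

195/19 days

In the first 6 days the combined rate is 34/285, so 68/95 of the job is done, leaving 27/95.
After Roofer B leaves the rate is 1/15 per day; the remaining 27/95 takes 81/19 days.
Total = 6 + 81/19 = 195/19 days.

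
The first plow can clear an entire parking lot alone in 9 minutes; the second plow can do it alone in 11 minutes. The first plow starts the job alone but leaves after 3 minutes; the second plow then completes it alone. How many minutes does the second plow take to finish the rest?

22/3 minutes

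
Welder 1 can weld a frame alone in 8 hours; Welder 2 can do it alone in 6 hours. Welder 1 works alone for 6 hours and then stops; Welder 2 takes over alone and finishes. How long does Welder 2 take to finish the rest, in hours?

3/2 hours

In 6 hours Welder 1 does 6/8 = 3/4 of the job, leaving 1/4.
Welder 2 works at 1/6 per hour, so finishing takes 1/4 ÷ 1/6 = 3/2 hours.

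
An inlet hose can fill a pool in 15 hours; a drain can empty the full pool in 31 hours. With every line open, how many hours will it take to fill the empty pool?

Net rate = 1/15 − 1/31 = (31 − 15)/465 = 16/465 per hour.
Filling time = 1 ÷ (16/465) = 465/16 hours.

465/16 hours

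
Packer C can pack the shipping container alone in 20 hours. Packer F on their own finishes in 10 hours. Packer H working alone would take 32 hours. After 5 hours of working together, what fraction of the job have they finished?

29/32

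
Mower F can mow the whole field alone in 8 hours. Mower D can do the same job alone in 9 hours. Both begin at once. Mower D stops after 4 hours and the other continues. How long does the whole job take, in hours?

40/9 hours

In the first 4 hours the combined rate is 17/72, so 17/18 of the job is done, leaving 1/18.
After mower D leaves the rate is 1/8 per hour; the remaining 1/18 takes 4/9 hours.
Total = 4 + 4/9 = 40/9 hours.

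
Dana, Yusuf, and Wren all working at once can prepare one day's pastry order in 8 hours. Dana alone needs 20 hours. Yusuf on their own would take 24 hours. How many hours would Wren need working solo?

30 hours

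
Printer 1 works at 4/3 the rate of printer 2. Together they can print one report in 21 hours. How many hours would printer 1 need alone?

147/4 hours

Let printer 2's rate be r; then printer 1's rate is (4/3)r, so together (4/3 + 1)r = (7/3)r = 1/21.
Thus r = 1/49 per hour.
Printer 2 alone: 49 hours; printer 1 alone: 147/4 hours.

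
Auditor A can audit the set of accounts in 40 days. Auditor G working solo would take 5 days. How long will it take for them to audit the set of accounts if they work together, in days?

Combined rate: 1/40 + 1/5 = (1 + 8)/40 = 9/40 per day.
Time = 1 ÷ (9/40) = 40/9 days.

40/9 days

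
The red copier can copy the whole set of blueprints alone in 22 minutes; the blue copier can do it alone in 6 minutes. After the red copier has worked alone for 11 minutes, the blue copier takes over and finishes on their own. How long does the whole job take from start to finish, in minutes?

In 11 minutes the red copier does 11/22 = 1/2 of the job, leaving 1/2.
The blue copier works at 1/6 per minute, so finishing takes 1/2 ÷ 1/6 = 3 minutes.
Total time = 11 + 3 = 14 minutes.

14 minutes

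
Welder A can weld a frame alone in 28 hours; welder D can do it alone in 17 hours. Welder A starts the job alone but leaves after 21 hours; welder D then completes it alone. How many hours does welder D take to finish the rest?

17/4 hours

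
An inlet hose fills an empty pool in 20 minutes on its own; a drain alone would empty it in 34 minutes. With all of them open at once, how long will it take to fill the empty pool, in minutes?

Net rate = 1/20 − 1/34 = (17 − 10)/340 = 7/340 per minute.
Filling time = 1 ÷ (7/340) = 340/7 minutes.

340/7 minutes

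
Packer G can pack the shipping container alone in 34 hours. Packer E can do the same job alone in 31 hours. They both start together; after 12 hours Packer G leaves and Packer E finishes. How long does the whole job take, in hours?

In the first 12 hours the combined rate is 65/1054, so 390/527 of the job is done, leaving 137/527.
After Packer G leaves the rate is 1/31 per hour; the remaining 137/527 takes 137/17 hours.
Total = 12 + 137/17 = 341/17 hours.

341/17 hours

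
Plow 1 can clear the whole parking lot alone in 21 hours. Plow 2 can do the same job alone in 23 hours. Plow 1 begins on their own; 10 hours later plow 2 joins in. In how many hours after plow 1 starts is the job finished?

In the first 10 hours plow 1 alone does 10/21 of the job, leaving 11/21.
Once everyone is working, combined rate: 1/21 + 1/23 = (23 + 21)/483 = 44/483 per hour.
Remaining 11/21 at 44/483 per hour takes 23/4 hours.
Total from the start = 10 + 23/4 = 63/4 hours.

63/4 hours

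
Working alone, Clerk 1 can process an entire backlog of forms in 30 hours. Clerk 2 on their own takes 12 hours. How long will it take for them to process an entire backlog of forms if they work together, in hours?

Combined rate: 1/30 + 1/12 = (2 + 5)/60 = 7/60 per hour.
Time = 1 ÷ (7/60) = 60/7 hours.

60/7 hours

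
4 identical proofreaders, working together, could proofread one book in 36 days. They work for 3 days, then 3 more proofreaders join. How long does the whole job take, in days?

153/7 days

One proofreader does 1/144 of the job per day.
After 3 days with 4 proofreaders, 1/12 is done (11/12 left).
With 7 proofreaders the rate is 7/144, so the rest takes 11/12 ÷ 7/144 = 132/7 days.
Total = 3 + 132/7 = 153/7 days.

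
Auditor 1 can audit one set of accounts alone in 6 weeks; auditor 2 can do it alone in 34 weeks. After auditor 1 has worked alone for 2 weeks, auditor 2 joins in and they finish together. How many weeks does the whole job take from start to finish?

In 2 weeks auditor 1 does 2/6 = 1/3 of the job, leaving 2/3.
Auditor 1 and auditor 2 together work at 10/51 per week, so finishing takes 2/3 ÷ 10/51 = 17/5 weeks.
Total time = 2 + 17/5 = 27/5 weeks.

27/5 weeks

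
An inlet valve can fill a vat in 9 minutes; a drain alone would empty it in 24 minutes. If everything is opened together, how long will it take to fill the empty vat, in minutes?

Net rate = 1/9 − 1/24 = (8 − 3)/72 = 5/72 per minute.
Filling time = 1 ÷ (5/72) = 72/5 minutes.

72/5 minutes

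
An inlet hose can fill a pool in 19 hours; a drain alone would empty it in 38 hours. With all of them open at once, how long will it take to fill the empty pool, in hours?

Net rate = 1/19 − 1/38 = (2 − 1)/38 = 1/38 per hour.
Filling time = 1 ÷ (1/38) = 38 hours.

38 hours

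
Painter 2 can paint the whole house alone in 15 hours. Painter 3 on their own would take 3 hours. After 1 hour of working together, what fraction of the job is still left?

Combined rate: 1/15 + 1/3 = (1 + 5)/15 = 6/15 = 2/5 per hour.
In 1 hour they complete 1·2/5 = 2/5 of the job.
So 3/5 remains.

3/5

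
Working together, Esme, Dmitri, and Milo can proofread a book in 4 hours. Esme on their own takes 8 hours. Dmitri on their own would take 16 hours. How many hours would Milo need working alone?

Combined rate is 1/4 per hour.
Known contribution: 1/8 + 1/16 = (2 + 1)/16 = 3/16 per hour.
So Milo's rate is 1/4 − 3/16 = 1/16, meaning 16 hours alone.

16 hours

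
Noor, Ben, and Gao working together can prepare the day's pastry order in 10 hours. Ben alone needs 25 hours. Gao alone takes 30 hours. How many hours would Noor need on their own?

Combined rate is 1/10 per hour.
Known contribution: 1/25 + 1/30 = (6 + 5)/150 = 11/150 per hour.
So Noor's rate is 1/10 − 11/150 = 2/75, meaning 75/2 hours alone.

75/2 hours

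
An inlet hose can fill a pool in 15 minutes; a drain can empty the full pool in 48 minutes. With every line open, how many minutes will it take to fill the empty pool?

240/11 minutes

Net rate = 1/15 − 1/48 = (16 − 5)/240 = 11/240 per minute.
Filling time = 1 ÷ (11/240) = 240/11 minutes.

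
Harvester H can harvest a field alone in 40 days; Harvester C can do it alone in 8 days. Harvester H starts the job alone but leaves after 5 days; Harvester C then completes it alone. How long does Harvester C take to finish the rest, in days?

In 5 days Harvester H does 5/40 = 1/8 of the job, leaving 7/8.
Harvester C works at 1/8 per day, so finishing takes 7/8 ÷ 1/8 = 7 days.

7 days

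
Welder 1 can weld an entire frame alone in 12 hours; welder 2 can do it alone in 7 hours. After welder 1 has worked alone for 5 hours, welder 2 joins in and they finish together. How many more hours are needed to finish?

49/19 hours

In 5 hours welder 1 does 5/12 of the job, leaving 7/12.
Welder 1 and welder 2 together work at 19/84 per hour, so finishing takes 7/12 ÷ 19/84 = 49/19 hours.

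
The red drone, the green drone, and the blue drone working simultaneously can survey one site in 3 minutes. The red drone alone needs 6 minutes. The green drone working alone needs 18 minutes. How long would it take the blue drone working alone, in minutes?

9 minutes

Combined rate is 1/3 per minute.
Known contribution: 1/6 + 1/18 = (3 + 1)/18 = 4/18 = 2/9 per minute.
So the blue drone's rate is 1/3 − 2/9 = 1/9, meaning 9 minutes alone.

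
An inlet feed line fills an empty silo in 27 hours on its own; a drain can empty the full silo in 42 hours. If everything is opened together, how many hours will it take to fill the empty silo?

Net rate = 1/27 − 1/42 = (14 − 9)/378 = 5/378 per hour.
Filling time = 1 ÷ (5/378) = 378/5 hours.

378/5 hours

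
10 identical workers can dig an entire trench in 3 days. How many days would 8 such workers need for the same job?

Total work is 10·3 = 30 worker-days.
With 8 workers: 30/8 = 15/4 days.

15/4 days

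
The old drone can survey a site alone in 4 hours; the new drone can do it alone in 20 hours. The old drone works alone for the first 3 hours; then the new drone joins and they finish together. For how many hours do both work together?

In 3 hours the old drone does 3/4 of the job, leaving 1/4.
The old drone and the new drone together work at 3/10 per hour, so finishing takes 1/4 ÷ 3/10 = 5/6 hours.

5/6 hours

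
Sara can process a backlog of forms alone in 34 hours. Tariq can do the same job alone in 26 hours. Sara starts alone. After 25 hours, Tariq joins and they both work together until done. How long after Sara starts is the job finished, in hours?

289/10 hours

In the first 25 hours Sara alone does 25/34 of the job, leaving 9/34.
Once everyone is working, combined rate: 1/34 + 1/26 = (13 + 17)/442 = 30/442 = 15/221 per hour.
Remaining 9/34 at 15/221 per hour takes 39/10 hours.
Total from the start = 25 + 39/10 = 289/10 hours.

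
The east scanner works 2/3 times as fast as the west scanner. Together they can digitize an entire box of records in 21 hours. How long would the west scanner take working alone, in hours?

Let the west scanner's rate be r; then the east scanner's rate is (2/3)r, so together (2/3 + 1)r = (5/3)r = 1/21.
Thus r = 1/35 per hour.
The west scanner alone: 35 hours; the east scanner alone: 105/2 hours.

35 hours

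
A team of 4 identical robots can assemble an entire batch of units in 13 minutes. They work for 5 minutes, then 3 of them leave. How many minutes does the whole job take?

One robot does 1/52 of the job per minute.
After 5 minutes with 4 robots, 5/13 is done (8/13 left).
With 1 robot the rate is 1/52, so the rest takes 8/13 ÷ 1/52 = 32 minutes.
Total = 5 + 32 = 37 minutes.

37 minutes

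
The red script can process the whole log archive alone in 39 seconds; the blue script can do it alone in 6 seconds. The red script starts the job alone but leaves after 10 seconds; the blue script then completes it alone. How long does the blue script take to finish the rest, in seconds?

58/13 seconds

In 10 seconds the red script does 10/39 of the job, leaving 29/39.
The blue script works at 1/6 per second, so finishing takes 29/39 ÷ 1/6 = 58/13 seconds.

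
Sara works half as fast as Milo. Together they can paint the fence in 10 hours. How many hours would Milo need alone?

Let Milo's rate be r; then Sara's rate is (1/2)r, so together (1/2 + 1)r = (3/2)r = 1/10.
Thus r = 1/15 per hour.
Milo alone: 15 hours; Sara alone: 30 hours.

15 hours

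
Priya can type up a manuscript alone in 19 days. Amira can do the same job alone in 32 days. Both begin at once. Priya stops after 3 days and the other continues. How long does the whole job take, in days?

In the first 3 days the combined rate is 51/608, so 153/608 of the job is done, leaving 455/608.
After Priya leaves the rate is 1/32 per day; the remaining 455/608 takes 455/19 days.
Total = 3 + 455/19 = 512/19 days.

512/19 days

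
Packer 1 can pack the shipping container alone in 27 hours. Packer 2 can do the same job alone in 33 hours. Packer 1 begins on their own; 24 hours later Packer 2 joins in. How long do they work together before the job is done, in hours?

In the first 24 hours Packer 1 alone does 24/27 = 8/9 of the job, leaving 1/9.
Once everyone is working, combined rate: 1/27 + 1/33 = (11 + 9)/297 = 20/297 per hour.
Remaining 1/9 at 20/297 per hour takes 33/20 hours.

33/20 hours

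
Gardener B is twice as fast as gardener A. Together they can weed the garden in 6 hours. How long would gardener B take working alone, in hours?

Let gardener A's rate be r; then gardener B's rate is 2r, so together (2 + 1)r = 3r = 1/6.
Thus r = 1/18 per hour.
Gardener A alone: 18 hours; gardener B alone: 9 hours.

9 hours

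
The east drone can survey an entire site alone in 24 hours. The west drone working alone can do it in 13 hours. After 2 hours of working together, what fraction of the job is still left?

Combined rate: 1/24 + 1/13 = (13 + 24)/312 = 37/312 per hour.
In 2 hours they complete 2·37/312 = 37/156 of the job.
So 119/156 remains.

119/156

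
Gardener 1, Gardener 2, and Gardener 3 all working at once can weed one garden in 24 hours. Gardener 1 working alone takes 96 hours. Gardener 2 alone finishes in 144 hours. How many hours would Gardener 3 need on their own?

Combined rate is 1/24 per hour.
Known contribution: 1/96 + 1/144 = (3 + 2)/288 = 5/288 per hour.
So Gardener 3's rate is 1/24 − 5/288 = 7/288, meaning 288/7 hours alone.

288/7 hours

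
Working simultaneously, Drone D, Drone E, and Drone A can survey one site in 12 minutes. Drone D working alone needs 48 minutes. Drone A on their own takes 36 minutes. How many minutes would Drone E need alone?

144/5 minutes

Combined rate is 1/12 per minute.
Known contribution: 1/48 + 1/36 = (3 + 4)/144 = 7/144 per minute.
So Drone E's rate is 1/12 − 7/144 = 5/144, meaning 144/5 minutes alone.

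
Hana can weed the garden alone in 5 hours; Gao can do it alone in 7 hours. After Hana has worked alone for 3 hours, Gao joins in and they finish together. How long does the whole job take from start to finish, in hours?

In 3 hours Hana does 3/5 of the job, leaving 2/5.
Hana and Gao together work at 12/35 per hour, so finishing takes 2/5 ÷ 12/35 = 7/6 hours.
Total time = 3 + 7/6 = 25/6 hours.

25/6 hours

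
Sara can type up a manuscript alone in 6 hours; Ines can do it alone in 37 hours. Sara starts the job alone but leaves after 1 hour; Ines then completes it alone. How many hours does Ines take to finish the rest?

185/6 hours

In 1 hour Sara does 1/6 of the job, leaving 5/6.
Ines works at 1/37 per hour, so finishing takes 5/6 ÷ 1/37 = 185/6 hours.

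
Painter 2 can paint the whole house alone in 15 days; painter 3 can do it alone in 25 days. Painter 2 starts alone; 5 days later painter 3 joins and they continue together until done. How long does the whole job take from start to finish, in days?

In 5 days painter 2 does 5/15 = 1/3 of the job, leaving 2/3.
Painter 2 and painter 3 together work at 8/75 per day, so finishing takes 2/3 ÷ 8/75 = 25/4 days.
Total time = 5 + 25/4 = 45/4 days.

45/4 days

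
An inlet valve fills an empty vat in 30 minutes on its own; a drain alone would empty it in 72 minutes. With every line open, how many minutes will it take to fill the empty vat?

Net rate = 1/30 − 1/72 = (12 − 5)/360 = 7/360 per minute.
Filling time = 1 ÷ (7/360) = 360/7 minutes.

360/7 minutes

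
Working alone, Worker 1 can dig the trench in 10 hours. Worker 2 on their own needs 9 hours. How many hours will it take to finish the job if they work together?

With two workers the combined time is the product over the sum: 10·9/(10+9) = 90/19 hours.

90/19 hours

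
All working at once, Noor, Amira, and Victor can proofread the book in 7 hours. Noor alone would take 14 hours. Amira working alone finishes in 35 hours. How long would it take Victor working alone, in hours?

Combined rate is 1/7 per hour.
Known contribution: 1/14 + 1/35 = (5 + 2)/70 = 7/70 = 1/10 per hour.
So Victor's rate is 1/7 − 1/10 = 3/70, meaning 70/3 hours alone.

70/3 hours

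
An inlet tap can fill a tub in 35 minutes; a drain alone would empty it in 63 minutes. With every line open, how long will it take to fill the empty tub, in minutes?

Net rate = 1/35 − 1/63 = (9 − 5)/315 = 4/315 per minute.
Filling time = 1 ÷ (4/315) = 315/4 minutes.

315/4 minutes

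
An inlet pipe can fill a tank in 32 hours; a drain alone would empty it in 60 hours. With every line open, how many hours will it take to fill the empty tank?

Net rate = 1/32 − 1/60 = (15 − 8)/480 = 7/480 per hour.
Filling time = 1 ÷ (7/480) = 480/7 hours.

480/7 hours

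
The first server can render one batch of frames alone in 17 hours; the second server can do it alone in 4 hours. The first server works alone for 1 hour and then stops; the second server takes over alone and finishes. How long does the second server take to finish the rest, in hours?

In 1 hour the first server does 1/17 of the job, leaving 16/17.
The second server works at 1/4 per hour, so finishing takes 16/17 ÷ 1/4 = 64/17 hours.

64/17 hours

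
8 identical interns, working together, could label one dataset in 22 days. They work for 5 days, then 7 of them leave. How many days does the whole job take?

One intern does 1/176 of the job per day.
After 5 days with 8 interns, 5/22 is done (17/22 left).
With 1 intern the rate is 1/176, so the rest takes 17/22 ÷ 1/176 = 136 days.
Total = 5 + 136 = 141 days.

141 days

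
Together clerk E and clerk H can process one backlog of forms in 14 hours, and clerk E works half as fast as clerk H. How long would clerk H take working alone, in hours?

Let clerk H's rate be r; then clerk E's rate is (1/2)r, so together (1/2 + 1)r = (3/2)r = 1/14.
Thus r = 1/21 per hour.
Clerk H alone: 21 hours; clerk E alone: 42 hours.

21 hours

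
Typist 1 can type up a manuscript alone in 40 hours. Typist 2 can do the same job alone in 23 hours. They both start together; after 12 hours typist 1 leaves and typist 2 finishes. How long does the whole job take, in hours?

161/10 hours

In the first 12 hours the combined rate is 63/920, so 189/230 of the job is done, leaving 41/230.
After typist 1 leaves the rate is 1/23 per hour; the remaining 41/230 takes 41/10 hours.
Total = 12 + 41/10 = 161/10 hours.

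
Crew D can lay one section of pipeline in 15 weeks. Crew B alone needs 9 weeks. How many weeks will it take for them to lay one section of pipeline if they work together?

45/8 weeks

With two workers the combined time is the product over the sum: 15·9/(15+9) = 135/24 = 45/8 weeks.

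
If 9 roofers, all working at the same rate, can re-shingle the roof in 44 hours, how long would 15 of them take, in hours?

132/5 hours

Total work is 9·44 = 396 roofer-hours.
With 15 roofers: 396/15 = 132/5 hours.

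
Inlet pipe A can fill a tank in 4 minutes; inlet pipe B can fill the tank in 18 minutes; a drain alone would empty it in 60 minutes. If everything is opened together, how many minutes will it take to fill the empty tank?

Net rate = 1/4 + 1/18 − 1/60 = (45 + 10 − 3)/180 = 52/180 = 13/45 per minute.
Filling time = 1 ÷ (13/45) = 45/13 minutes.

45/13 minutes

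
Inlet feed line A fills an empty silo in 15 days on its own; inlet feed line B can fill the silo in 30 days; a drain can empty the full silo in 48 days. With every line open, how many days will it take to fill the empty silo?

240/19 days

Net rate = 1/15 + 1/30 − 1/48 = (16 + 8 − 5)/240 = 19/240 per day.
Filling time = 1 ÷ (19/240) = 240/19 days.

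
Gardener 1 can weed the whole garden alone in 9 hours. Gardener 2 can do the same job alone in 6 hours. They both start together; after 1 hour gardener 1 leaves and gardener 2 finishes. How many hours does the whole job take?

16/3 hours

In the first 1 hour the combined rate is 5/18, so 5/18 of the job is done, leaving 13/18.
After gardener 1 leaves the rate is 1/6 per hour; the remaining 13/18 takes 13/3 hours.
Total = 1 + 13/3 = 16/3 hours.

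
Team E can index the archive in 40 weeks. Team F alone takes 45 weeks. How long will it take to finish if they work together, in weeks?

With two workers the combined time is the product over the sum: 40·45/(40+45) = 1800/85 = 360/17 weeks.

360/17 weeks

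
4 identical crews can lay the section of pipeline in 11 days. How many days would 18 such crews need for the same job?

22/9 days

Total work is 4·11 = 44 crew-days.
With 18 crews: 44/18 = 22/9 days.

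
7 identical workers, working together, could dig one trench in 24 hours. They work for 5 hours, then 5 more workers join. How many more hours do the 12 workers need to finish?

133/12 hours

One worker does 1/168 of the job per hour.
After 5 hours with 7 workers, 5/24 is done (19/24 left).
With 12 workers the rate is 12/168 = 1/14, so the rest takes 19/24 ÷ 1/14 = 133/12 hours.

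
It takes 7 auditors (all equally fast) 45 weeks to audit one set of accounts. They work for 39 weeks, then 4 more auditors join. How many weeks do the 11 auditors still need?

42/11 weeks

One auditor does 1/315 of the job per week.
After 39 weeks with 7 auditors, 13/15 is done (2/15 left).
With 11 auditors the rate is 11/315, so the rest takes 2/15 ÷ 11/315 = 42/11 weeks.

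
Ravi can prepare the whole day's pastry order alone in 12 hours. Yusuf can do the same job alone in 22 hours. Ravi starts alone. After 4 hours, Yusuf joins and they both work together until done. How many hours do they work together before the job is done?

88/17 hours

In the first 4 hours Ravi alone does 4/12 = 1/3 of the job, leaving 2/3.
Once everyone is working, combined rate: 1/12 + 1/22 = (11 + 6)/132 = 17/132 per hour.
Remaining 2/3 at 17/132 per hour takes 88/17 hours.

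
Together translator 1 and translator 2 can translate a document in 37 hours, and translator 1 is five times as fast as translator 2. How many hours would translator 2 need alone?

222 hours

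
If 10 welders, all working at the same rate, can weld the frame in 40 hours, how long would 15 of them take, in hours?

Total work is 10·40 = 400 welder-hours.
With 15 welders: 400/15 = 80/3 hours.

80/3 hours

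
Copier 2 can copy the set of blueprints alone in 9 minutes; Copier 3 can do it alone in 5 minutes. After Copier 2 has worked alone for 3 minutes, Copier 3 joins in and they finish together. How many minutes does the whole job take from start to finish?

36/7 minutes

In 3 minutes Copier 2 does 3/9 = 1/3 of the job, leaving 2/3.
Copier 2 and Copier 3 together work at 14/45 per minute, so finishing takes 2/3 ÷ 14/45 = 15/7 minutes.
Total time = 3 + 15/7 = 36/7 minutes.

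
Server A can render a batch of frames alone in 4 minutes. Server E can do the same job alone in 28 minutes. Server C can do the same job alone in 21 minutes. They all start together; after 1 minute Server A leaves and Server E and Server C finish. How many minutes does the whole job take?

In the first 1 minute the combined rate is 1/3, so 1/3 of the job is done, leaving 2/3.
After Server A leaves the rate is 1/12 per minute; the remaining 2/3 takes 8 minutes.
Total = 1 + 8 = 9 minutes.

9 minutes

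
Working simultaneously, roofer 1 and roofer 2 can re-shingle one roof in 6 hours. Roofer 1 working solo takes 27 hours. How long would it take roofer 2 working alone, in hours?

Combined rate is 1/6 per hour.
Known contribution: 1/27 per hour.
So roofer 2's rate is 1/6 − 1/27 = 7/54, meaning 54/7 hours alone.

54/7 hours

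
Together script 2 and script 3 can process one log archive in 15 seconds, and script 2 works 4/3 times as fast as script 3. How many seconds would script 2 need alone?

Let script 3's rate be r; then script 2's rate is (4/3)r, so together (4/3 + 1)r = (7/3)r = 1/15.
Thus r = 1/35 per second.
Script 3 alone: 35 seconds; script 2 alone: 105/4 seconds.

105/4 seconds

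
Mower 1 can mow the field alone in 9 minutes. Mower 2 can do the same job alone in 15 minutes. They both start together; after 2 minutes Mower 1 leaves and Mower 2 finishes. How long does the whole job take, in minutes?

35/3 minutes

In the first 2 minutes the combined rate is 8/45, so 16/45 of the job is done, leaving 29/45.
After Mower 1 leaves the rate is 1/15 per minute; the remaining 29/45 takes 29/3 minutes.
Total = 2 + 29/3 = 35/3 minutes.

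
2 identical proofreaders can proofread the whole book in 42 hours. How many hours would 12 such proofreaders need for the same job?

Total work is 2·42 = 84 proofreader-hours.
With 12 proofreaders: 84/12 = 7 hours.

7 hours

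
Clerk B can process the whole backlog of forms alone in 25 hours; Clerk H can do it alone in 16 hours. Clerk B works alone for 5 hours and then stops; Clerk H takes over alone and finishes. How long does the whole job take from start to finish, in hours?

In 5 hours Clerk B does 5/25 = 1/5 of the job, leaving 4/5.
Clerk H works at 1/16 per hour, so finishing takes 4/5 ÷ 1/16 = 64/5 hours.
Total time = 5 + 64/5 = 89/5 hours.

89/5 hours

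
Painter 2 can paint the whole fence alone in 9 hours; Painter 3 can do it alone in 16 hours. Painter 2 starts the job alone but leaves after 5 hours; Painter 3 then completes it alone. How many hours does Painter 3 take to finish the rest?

In 5 hours Painter 2 does 5/9 of the job, leaving 4/9.
Painter 3 works at 1/16 per hour, so finishing takes 4/9 ÷ 1/16 = 64/9 hours.

64/9 hours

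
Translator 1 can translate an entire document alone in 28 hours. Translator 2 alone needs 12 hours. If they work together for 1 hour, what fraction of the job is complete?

5/42

Combined rate: 1/28 + 1/12 = (3 + 7)/84 = 10/84 = 5/42 per hour.
In 1 hour they complete 1·5/42 = 5/42 of the job.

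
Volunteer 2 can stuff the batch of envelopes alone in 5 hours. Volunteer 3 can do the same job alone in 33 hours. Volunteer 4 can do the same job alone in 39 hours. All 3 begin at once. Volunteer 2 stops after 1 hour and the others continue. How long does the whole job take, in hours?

143/10 hours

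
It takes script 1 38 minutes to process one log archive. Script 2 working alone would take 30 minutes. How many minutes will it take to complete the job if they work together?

With two workers the combined time is the product over the sum: 38·30/(38+30) = 1140/68 = 285/17 minutes.

285/17 minutes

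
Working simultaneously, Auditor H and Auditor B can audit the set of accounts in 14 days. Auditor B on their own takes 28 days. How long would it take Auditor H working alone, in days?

Combined rate is 1/14 per day.
Known contribution: 1/28 per day.
So Auditor H's rate is 1/14 − 1/28 = 1/28, meaning 28 days alone.

28 days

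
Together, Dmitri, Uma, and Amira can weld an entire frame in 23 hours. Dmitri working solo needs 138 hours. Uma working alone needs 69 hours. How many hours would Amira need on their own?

Combined rate is 1/23 per hour.
Known contribution: 1/138 + 1/69 = (1 + 2)/138 = 3/138 = 1/46 per hour.
So Amira's rate is 1/23 − 1/46 = 1/46, meaning 46 hours alone.

46 hours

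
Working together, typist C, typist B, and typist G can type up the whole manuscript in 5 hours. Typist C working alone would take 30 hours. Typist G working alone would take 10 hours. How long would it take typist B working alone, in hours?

15 hours

Combined rate is 1/5 per hour.
Known contribution: 1/30 + 1/10 = (1 + 3)/30 = 4/30 = 2/15 per hour.
So typist B's rate is 1/5 − 2/15 = 1/15, meaning 15 hours alone.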